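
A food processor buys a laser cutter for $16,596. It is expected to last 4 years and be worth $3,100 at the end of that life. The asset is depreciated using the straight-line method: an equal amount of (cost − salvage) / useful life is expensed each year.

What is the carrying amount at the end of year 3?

Depreciable base = $16,596 − $3,100 = $13,496.
Annual expense = $13,496 / 4 = $3,374.
End of year 1: book value $13,222.
End of year 2: book value $9,848.
End of year 3: book value $6,474.

$6,474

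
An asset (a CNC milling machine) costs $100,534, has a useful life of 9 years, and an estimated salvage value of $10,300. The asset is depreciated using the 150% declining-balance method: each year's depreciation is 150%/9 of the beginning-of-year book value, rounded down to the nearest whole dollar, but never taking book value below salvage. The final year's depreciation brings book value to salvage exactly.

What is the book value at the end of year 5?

$40,404

Depreciable base = $100,534 − $10,300 = $90,234.
Year 1: ⌊$100,534 × 150%/9⌋ = $16,755. Book value $83,779.
Year 2: ⌊$83,779 × 150%/9⌋ = $13,963. Book value $69,816.
Year 3: ⌊$69,816 × 150%/9⌋ = $11,636. Book value $58,180.
Year 4: ⌊$58,180 × 150%/9⌋ = $9,696. Book value $48,484.
Year 5: ⌊$48,484 × 150%/9⌋ = $8,080. Book value $40,404.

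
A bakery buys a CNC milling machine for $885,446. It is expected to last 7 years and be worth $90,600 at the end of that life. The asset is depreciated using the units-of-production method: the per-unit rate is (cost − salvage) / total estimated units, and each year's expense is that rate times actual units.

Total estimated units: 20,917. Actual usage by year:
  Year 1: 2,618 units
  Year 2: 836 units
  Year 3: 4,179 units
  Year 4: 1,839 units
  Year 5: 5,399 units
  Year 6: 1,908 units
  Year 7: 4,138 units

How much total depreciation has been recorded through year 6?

Depreciable base = $885,446 − $90,600 = $794,846.
Rate = $794,846 / 20,917 units = $38 per unit.
Year 1: 2,618 × $38 = $99,484. Book value $785,962.
Year 2: 836 × $38 = $31,768. Book value $754,194.
Year 3: 4,179 × $38 = $158,802. Book value $595,392.
Year 4: 1,839 × $38 = $69,882. Book value $525,510.
Year 5: 5,399 × $38 = $205,162. Book value $320,348.
Year 6: 1,908 × $38 = $72,504. Book value $247,844.
Accumulated through year 6 = $885,446 − $247,844 = $637,602.

$637,602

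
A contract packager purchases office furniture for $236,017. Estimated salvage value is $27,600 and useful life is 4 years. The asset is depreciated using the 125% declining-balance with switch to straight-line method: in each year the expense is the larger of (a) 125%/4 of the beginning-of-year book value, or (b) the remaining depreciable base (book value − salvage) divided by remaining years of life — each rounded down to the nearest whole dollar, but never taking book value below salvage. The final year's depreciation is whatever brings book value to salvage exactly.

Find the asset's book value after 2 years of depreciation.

Depreciable base = $236,017 − $27,600 = $208,417.
Year 1: DB = ⌊$236,017 × 125%/4⌋ = $73,755; SL = ⌊$208,417/4⌋ = $52,104 → take DB $73,755. Book value $162,262.
Year 2: DB = ⌊$162,262 × 125%/4⌋ = $50,706; SL = ⌊$134,662/3⌋ = $44,887 → take DB $50,706. Book value $111,556.

$111,556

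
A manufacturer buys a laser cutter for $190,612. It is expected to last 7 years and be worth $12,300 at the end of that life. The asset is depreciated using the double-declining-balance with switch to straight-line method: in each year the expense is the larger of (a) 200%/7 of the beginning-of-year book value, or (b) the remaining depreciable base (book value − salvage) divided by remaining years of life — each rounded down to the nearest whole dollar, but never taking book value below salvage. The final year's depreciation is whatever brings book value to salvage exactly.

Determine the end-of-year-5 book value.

$35,443

Depreciable base = $190,612 − $12,300 = $178,312.
Year 1: DB = ⌊$190,612 × 200%/7⌋ = $54,460; SL = ⌊$178,312/7⌋ = $25,473 → take DB $54,460. Book value $136,152.
Year 2: DB = ⌊$136,152 × 200%/7⌋ = $38,900; SL = ⌊$123,852/6⌋ = $20,642 → take DB $38,900. Book value $97,252.
Year 3: DB = ⌊$97,252 × 200%/7⌋ = $27,786; SL = ⌊$84,952/5⌋ = $16,990 → take DB $27,786. Book value $69,466.
Year 4: DB = ⌊$69,466 × 200%/7⌋ = $19,847; SL = ⌊$57,166/4⌋ = $14,291 → take DB $19,847. Book value $49,619.
Year 5: DB = ⌊$49,619 × 200%/7⌋ = $14,176; SL = ⌊$37,319/3⌋ = $12,439 → take DB $14,176. Book value $35,443.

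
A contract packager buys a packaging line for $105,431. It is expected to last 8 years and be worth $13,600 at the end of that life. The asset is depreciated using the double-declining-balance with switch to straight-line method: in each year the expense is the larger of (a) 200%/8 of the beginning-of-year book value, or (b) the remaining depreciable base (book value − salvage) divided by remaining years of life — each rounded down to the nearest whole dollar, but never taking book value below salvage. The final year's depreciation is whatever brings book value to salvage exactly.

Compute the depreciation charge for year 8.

Depreciable base = $105,431 − $13,600 = $91,831.
Year 1: DB = ⌊$105,431 × 200%/8⌋ = $26,357; SL = ⌊$91,831/8⌋ = $11,478 → take DB $26,357. Book value $79,074.
Year 2: DB = ⌊$79,074 × 200%/8⌋ = $19,768; SL = ⌊$65,474/7⌋ = $9,353 → take DB $19,768. Book value $59,306.
Year 3: DB = ⌊$59,306 × 200%/8⌋ = $14,826; SL = ⌊$45,706/6⌋ = $7,617 → take DB $14,826. Book value $44,480.
Year 4: DB = ⌊$44,480 × 200%/8⌋ = $11,120; SL = ⌊$30,880/5⌋ = $6,176 → take DB $11,120. Book value $33,360.
Year 5: DB = ⌊$33,360 × 200%/8⌋ = $8,340; SL = ⌊$19,760/4⌋ = $4,940 → take DB $8,340. Book value $25,020.
Year 6: DB = ⌊$25,020 × 200%/8⌋ = $6,255; SL = ⌊$11,420/3⌋ = $3,806 → take DB $6,255. Book value $18,765.
Year 7: DB = ⌊$18,765 × 200%/8⌋ = $4,691; SL = ⌊$5,165/2⌋ = $2,582 → take DB $4,691. Book value $14,074.
Year 8 (final): $14,074 − $13,600 = $474. Book value $13,600.

$474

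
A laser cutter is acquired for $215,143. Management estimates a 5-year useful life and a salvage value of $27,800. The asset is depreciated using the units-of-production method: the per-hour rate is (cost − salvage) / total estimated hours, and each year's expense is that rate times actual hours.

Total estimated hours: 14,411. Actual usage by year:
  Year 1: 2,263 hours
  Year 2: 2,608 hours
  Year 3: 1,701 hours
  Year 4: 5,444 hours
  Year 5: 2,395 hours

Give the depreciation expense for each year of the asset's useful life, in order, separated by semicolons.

Depreciable base = $215,143 − $27,800 = $187,343.
Rate = $187,343 / 14,411 hours = $13 per hour.
Year 1: 2,263 × $13 = $29,419. Book value $185,724.
Year 2: 2,608 × $13 = $33,904. Book value $151,820.
Year 3: 1,701 × $13 = $22,113. Book value $129,707.
Year 4: 5,444 × $13 = $70,772. Book value $58,935.
Year 5: 2,395 × $13 = $31,135. Book value $27,800.

$29,419; $33,904; $22,113; $70,772; $31,135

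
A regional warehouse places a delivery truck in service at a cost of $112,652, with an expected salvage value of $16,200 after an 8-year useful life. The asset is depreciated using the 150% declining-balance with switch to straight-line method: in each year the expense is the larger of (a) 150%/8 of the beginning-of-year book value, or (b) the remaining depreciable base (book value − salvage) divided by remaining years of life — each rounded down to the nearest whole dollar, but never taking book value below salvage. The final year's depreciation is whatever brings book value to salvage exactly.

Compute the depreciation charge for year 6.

$7,897

Depreciable base = $112,652 − $16,200 = $96,452.
Year 1: DB = ⌊$112,652 × 150%/8⌋ = $21,122; SL = ⌊$96,452/8⌋ = $12,056 → take DB $21,122. Book value $91,530.
Year 2: DB = ⌊$91,530 × 150%/8⌋ = $17,161; SL = ⌊$75,330/7⌋ = $10,761 → take DB $17,161. Book value $74,369.
Year 3: DB = ⌊$74,369 × 150%/8⌋ = $13,944; SL = ⌊$58,169/6⌋ = $9,694 → take DB $13,944. Book value $60,425.
Year 4: DB = ⌊$60,425 × 150%/8⌋ = $11,329; SL = ⌊$44,225/5⌋ = $8,845 → take DB $11,329. Book value $49,096.
Year 5: DB = ⌊$49,096 × 150%/8⌋ = $9,205; SL = ⌊$32,896/4⌋ = $8,224 → take DB $9,205. Book value $39,891.
Year 6: DB = ⌊$39,891 × 150%/8⌋ = $7,479; SL = ⌊$23,691/3⌋ = $7,897 → take SL $7,897. Book value $31,994.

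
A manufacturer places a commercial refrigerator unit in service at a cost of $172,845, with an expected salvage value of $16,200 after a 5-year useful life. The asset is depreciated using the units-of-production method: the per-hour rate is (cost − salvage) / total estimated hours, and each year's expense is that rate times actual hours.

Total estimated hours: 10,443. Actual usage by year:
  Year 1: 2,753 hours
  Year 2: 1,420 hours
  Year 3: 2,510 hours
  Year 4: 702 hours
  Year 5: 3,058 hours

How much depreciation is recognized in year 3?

$37,650

Depreciable base = $172,845 − $16,200 = $156,645.
Rate = $156,645 / 10,443 hours = $15 per hour.
Year 1: 2,753 × $15 = $41,295. Book value $131,550.
Year 2: 1,420 × $15 = $21,300. Book value $110,250.
Year 3: 2,510 × $15 = $37,650. Book value $72,600.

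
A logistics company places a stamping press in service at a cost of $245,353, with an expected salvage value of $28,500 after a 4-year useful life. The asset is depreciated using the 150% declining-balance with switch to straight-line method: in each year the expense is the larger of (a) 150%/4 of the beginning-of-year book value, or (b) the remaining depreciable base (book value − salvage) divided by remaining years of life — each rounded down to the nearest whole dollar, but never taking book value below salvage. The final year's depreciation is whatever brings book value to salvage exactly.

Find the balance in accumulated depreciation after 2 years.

$149,511

Depreciable base = $245,353 − $28,500 = $216,853.
Year 1: DB = ⌊$245,353 × 150%/4⌋ = $92,007; SL = ⌊$216,853/4⌋ = $54,213 → take DB $92,007. Book value $153,346.
Year 2: DB = ⌊$153,346 × 150%/4⌋ = $57,504; SL = ⌊$124,846/3⌋ = $41,615 → take DB $57,504. Book value $95,842.
Accumulated through year 2 = $245,353 − $95,842 = $149,511.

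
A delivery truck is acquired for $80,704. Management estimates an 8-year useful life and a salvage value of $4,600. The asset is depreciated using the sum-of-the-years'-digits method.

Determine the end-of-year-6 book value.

Depreciable base = $80,704 − $4,600 = $76,104.
Sum of the years' digits = 8+7+6+5+4+3+2+1 = 36.
Year 1: $76,104 × 8/36 = $16,912. Book value $63,792.
Year 2: $76,104 × 7/36 = $14,798. Book value $48,994.
Year 3: $76,104 × 6/36 = $12,684. Book value $36,310.
Year 4: $76,104 × 5/36 = $10,570. Book value $25,740.
Year 5: $76,104 × 4/36 = $8,456. Book value $17,284.
Year 6: $76,104 × 3/36 = $6,342. Book value $10,942.

$10,942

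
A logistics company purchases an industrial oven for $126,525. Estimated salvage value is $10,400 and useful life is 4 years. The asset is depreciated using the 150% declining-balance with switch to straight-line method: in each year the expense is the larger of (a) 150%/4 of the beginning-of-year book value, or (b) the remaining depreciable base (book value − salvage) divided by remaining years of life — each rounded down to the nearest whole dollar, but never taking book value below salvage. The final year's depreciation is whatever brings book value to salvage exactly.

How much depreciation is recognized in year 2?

$29,654

Depreciable base = $126,525 − $10,400 = $116,125.
Year 1: DB = ⌊$126,525 × 150%/4⌋ = $47,446; SL = ⌊$116,125/4⌋ = $29,031 → take DB $47,446. Book value $79,079.
Year 2: DB = ⌊$79,079 × 150%/4⌋ = $29,654; SL = ⌊$68,679/3⌋ = $22,893 → take DB $29,654. Book value $49,425.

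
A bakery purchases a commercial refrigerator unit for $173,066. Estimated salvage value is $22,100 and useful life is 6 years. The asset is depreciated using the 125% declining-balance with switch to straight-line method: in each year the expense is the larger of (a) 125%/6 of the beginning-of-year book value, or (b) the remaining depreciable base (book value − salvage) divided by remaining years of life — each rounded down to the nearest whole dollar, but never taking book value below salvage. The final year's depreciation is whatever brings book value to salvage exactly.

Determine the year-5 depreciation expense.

$21,257

Depreciable base = $173,066 − $22,100 = $150,966.
Year 1: DB = ⌊$173,066 × 125%/6⌋ = $36,055; SL = ⌊$150,966/6⌋ = $25,161 → take DB $36,055. Book value $137,011.
Year 2: DB = ⌊$137,011 × 125%/6⌋ = $28,543; SL = ⌊$114,911/5⌋ = $22,982 → take DB $28,543. Book value $108,468.
Year 3: DB = ⌊$108,468 × 125%/6⌋ = $22,597; SL = ⌊$86,368/4⌋ = $21,592 → take DB $22,597. Book value $85,871.
Year 4: DB = ⌊$85,871 × 125%/6⌋ = $17,889; SL = ⌊$63,771/3⌋ = $21,257 → take SL $21,257. Book value $64,614.
Year 5: DB = ⌊$64,614 × 125%/6⌋ = $13,461; SL = ⌊$42,514/2⌋ = $21,257 → take SL $21,257. Book value $43,357.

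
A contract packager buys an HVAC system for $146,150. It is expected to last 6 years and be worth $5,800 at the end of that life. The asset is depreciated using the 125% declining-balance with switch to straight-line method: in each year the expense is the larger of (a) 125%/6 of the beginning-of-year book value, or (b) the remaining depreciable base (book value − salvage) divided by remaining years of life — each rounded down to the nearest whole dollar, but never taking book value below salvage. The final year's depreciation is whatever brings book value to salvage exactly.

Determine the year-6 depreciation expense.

Depreciable base = $146,150 − $5,800 = $140,350.
Year 1: DB = ⌊$146,150 × 125%/6⌋ = $30,447; SL = ⌊$140,350/6⌋ = $23,391 → take DB $30,447. Book value $115,703.
Year 2: DB = ⌊$115,703 × 125%/6⌋ = $24,104; SL = ⌊$109,903/5⌋ = $21,980 → take DB $24,104. Book value $91,599.
Year 3: DB = ⌊$91,599 × 125%/6⌋ = $19,083; SL = ⌊$85,799/4⌋ = $21,449 → take SL $21,449. Book value $70,150.
Year 4: DB = ⌊$70,150 × 125%/6⌋ = $14,614; SL = ⌊$64,350/3⌋ = $21,450 → take SL $21,450. Book value $48,700.
Year 5: DB = ⌊$48,700 × 125%/6⌋ = $10,145; SL = ⌊$42,900/2⌋ = $21,450 → take SL $21,450. Book value $27,250.
Year 6 (final): $27,250 − $5,800 = $21,450. Book value $5,800.

$21,450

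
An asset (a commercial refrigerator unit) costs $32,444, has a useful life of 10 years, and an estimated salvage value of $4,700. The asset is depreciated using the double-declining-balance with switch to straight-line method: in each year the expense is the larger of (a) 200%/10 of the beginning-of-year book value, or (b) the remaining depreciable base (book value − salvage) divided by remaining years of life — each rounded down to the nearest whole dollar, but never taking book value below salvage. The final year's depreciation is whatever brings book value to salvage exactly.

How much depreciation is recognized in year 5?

Depreciable base = $32,444 − $4,700 = $27,744.
Year 1: DB = ⌊$32,444 × 200%/10⌋ = $6,488; SL = ⌊$27,744/10⌋ = $2,774 → take DB $6,488. Book value $25,956.
Year 2: DB = ⌊$25,956 × 200%/10⌋ = $5,191; SL = ⌊$21,256/9⌋ = $2,361 → take DB $5,191. Book value $20,765.
Year 3: DB = ⌊$20,765 × 200%/10⌋ = $4,153; SL = ⌊$16,065/8⌋ = $2,008 → take DB $4,153. Book value $16,612.
Year 4: DB = ⌊$16,612 × 200%/10⌋ = $3,322; SL = ⌊$11,912/7⌋ = $1,701 → take DB $3,322. Book value $13,290.
Year 5: DB = ⌊$13,290 × 200%/10⌋ = $2,658; SL = ⌊$8,590/6⌋ = $1,431 → take DB $2,658. Book value $10,632.

$2,658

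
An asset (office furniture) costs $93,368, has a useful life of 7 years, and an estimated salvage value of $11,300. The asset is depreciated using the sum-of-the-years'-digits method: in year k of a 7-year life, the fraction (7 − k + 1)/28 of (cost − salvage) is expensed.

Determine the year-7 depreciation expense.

Depreciable base = $93,368 − $11,300 = $82,068.
Sum of the years' digits = 7+6+5+4+3+2+1 = 28.
Year 1: $82,068 × 7/28 = $20,517. Book value $72,851.
Year 2: $82,068 × 6/28 = $17,586. Book value $55,265.
Year 3: $82,068 × 5/28 = $14,655. Book value $40,610.
Year 4: $82,068 × 4/28 = $11,724. Book value $28,886.
Year 5: $82,068 × 3/28 = $8,793. Book value $20,093.
Year 6: $82,068 × 2/28 = $5,862. Book value $14,231.
Year 7: $82,068 × 1/28 = $2,931. Book value $11,300.

$2,931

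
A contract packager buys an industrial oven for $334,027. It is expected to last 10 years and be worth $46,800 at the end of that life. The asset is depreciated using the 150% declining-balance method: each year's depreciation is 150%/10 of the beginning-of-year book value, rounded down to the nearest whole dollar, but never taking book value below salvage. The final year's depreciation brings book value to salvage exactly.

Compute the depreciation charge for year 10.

$30,568

Depreciable base = $334,027 − $46,800 = $287,227.
Year 1: ⌊$334,027 × 150%/10⌋ = $50,104. Book value $283,923.
Year 2: ⌊$283,923 × 150%/10⌋ = $42,588. Book value $241,335.
Year 3: ⌊$241,335 × 150%/10⌋ = $36,200. Book value $205,135.
Year 4: ⌊$205,135 × 150%/10⌋ = $30,770. Book value $174,365.
Year 5: ⌊$174,365 × 150%/10⌋ = $26,154. Book value $148,211.
Year 6: ⌊$148,211 × 150%/10⌋ = $22,231. Book value $125,980.
Year 7: ⌊$125,980 × 150%/10⌋ = $18,897. Book value $107,083.
Year 8: ⌊$107,083 × 150%/10⌋ = $16,062. Book value $91,021.
Year 9: ⌊$91,021 × 150%/10⌋ = $13,653. Book value $77,368.
Year 10 (final): $77,368 − $46,800 = $30,568. Book value $46,800.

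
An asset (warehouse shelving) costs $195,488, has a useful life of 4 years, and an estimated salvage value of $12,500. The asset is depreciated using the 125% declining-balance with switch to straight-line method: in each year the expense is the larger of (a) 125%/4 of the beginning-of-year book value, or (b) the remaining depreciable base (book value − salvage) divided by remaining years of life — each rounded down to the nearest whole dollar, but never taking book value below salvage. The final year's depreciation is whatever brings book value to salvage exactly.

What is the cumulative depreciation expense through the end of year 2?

Depreciable base = $195,488 − $12,500 = $182,988.
Year 1: DB = ⌊$195,488 × 125%/4⌋ = $61,090; SL = ⌊$182,988/4⌋ = $45,747 → take DB $61,090. Book value $134,398.
Year 2: DB = ⌊$134,398 × 125%/4⌋ = $41,999; SL = ⌊$121,898/3⌋ = $40,632 → take DB $41,999. Book value $92,399.
Accumulated through year 2 = $195,488 − $92,399 = $103,089.

$103,089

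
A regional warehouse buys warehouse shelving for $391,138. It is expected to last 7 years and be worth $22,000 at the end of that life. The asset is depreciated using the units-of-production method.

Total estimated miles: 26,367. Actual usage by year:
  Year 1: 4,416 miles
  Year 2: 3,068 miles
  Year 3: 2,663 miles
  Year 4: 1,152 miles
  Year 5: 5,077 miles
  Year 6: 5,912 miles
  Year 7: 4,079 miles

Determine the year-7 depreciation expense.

Depreciable base = $391,138 − $22,000 = $369,138.
Rate = $369,138 / 26,367 miles = $14 per mile.
Year 1: 4,416 × $14 = $61,824. Book value $329,314.
Year 2: 3,068 × $14 = $42,952. Book value $286,362.
Year 3: 2,663 × $14 = $37,282. Book value $249,080.
Year 4: 1,152 × $14 = $16,128. Book value $232,952.
Year 5: 5,077 × $14 = $71,078. Book value $161,874.
Year 6: 5,912 × $14 = $82,768. Book value $79,106.
Year 7: 4,079 × $14 = $57,106. Book value $22,000.

$57,106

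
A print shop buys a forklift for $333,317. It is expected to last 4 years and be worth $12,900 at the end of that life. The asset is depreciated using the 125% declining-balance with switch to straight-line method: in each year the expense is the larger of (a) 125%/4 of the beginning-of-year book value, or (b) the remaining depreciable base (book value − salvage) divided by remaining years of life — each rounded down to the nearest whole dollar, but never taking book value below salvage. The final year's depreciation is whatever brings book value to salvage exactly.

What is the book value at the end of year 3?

Depreciable base = $333,317 − $12,900 = $320,417.
Year 1: DB = ⌊$333,317 × 125%/4⌋ = $104,161; SL = ⌊$320,417/4⌋ = $80,104 → take DB $104,161. Book value $229,156.
Year 2: DB = ⌊$229,156 × 125%/4⌋ = $71,611; SL = ⌊$216,256/3⌋ = $72,085 → take SL $72,085. Book value $157,071.
Year 3: DB = ⌊$157,071 × 125%/4⌋ = $49,084; SL = ⌊$144,171/2⌋ = $72,085 → take SL $72,085. Book value $84,986.

$84,986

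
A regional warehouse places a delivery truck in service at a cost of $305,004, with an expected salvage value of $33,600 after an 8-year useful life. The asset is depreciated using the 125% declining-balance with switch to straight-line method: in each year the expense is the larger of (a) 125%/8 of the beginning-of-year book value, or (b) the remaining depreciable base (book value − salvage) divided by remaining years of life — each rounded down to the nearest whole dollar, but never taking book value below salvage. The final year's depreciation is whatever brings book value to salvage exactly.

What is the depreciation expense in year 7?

Depreciable base = $305,004 − $33,600 = $271,404.
Year 1: DB = ⌊$305,004 × 125%/8⌋ = $47,656; SL = ⌊$271,404/8⌋ = $33,925 → take DB $47,656. Book value $257,348.
Year 2: DB = ⌊$257,348 × 125%/8⌋ = $40,210; SL = ⌊$223,748/7⌋ = $31,964 → take DB $40,210. Book value $217,138.
Year 3: DB = ⌊$217,138 × 125%/8⌋ = $33,927; SL = ⌊$183,538/6⌋ = $30,589 → take DB $33,927. Book value $183,211.
Year 4: DB = ⌊$183,211 × 125%/8⌋ = $28,626; SL = ⌊$149,611/5⌋ = $29,922 → take SL $29,922. Book value $153,289.
Year 5: DB = ⌊$153,289 × 125%/8⌋ = $23,951; SL = ⌊$119,689/4⌋ = $29,922 → take SL $29,922. Book value $123,367.
Year 6: DB = ⌊$123,367 × 125%/8⌋ = $19,276; SL = ⌊$89,767/3⌋ = $29,922 → take SL $29,922. Book value $93,445.
Year 7: DB = ⌊$93,445 × 125%/8⌋ = $14,600; SL = ⌊$59,845/2⌋ = $29,922 → take SL $29,922. Book value $63,523.

$29,922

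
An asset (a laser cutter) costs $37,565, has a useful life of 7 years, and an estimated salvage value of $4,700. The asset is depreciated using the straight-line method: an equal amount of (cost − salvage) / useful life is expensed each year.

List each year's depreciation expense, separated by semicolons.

$4,695; $4,695; $4,695; $4,695; $4,695; $4,695; $4,695

Depreciable base = $37,565 − $4,700 = $32,865.
Annual expense = $32,865 / 7 = $4,695.
End of year 1: book value $32,870.
End of year 2: book value $28,175.
End of year 3: book value $23,480.
End of year 4: book value $18,785.
End of year 5: book value $14,090.
End of year 6: book value $9,395.
End of year 7: book value $4,700.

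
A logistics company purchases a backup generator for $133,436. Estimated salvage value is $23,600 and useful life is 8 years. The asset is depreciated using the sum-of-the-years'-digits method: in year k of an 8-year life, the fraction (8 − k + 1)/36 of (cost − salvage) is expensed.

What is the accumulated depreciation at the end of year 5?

$91,530

Depreciable base = $133,436 − $23,600 = $109,836.
Sum of the years' digits = 8+7+6+5+4+3+2+1 = 36.
Year 1: $109,836 × 8/36 = $24,408. Book value $109,028.
Year 2: $109,836 × 7/36 = $21,357. Book value $87,671.
Year 3: $109,836 × 6/36 = $18,306. Book value $69,365.
Year 4: $109,836 × 5/36 = $15,255. Book value $54,110.
Year 5: $109,836 × 4/36 = $12,204. Book value $41,906.
Accumulated through year 5 = $133,436 − $41,906 = $91,530.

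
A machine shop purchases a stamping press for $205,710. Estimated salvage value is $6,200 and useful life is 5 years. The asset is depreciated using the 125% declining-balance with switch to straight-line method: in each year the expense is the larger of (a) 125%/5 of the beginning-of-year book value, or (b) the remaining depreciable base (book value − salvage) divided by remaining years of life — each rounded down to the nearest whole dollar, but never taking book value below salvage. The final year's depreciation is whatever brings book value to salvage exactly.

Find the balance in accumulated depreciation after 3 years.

$126,501

Depreciable base = $205,710 − $6,200 = $199,510.
Year 1: DB = ⌊$205,710 × 125%/5⌋ = $51,427; SL = ⌊$199,510/5⌋ = $39,902 → take DB $51,427. Book value $154,283.
Year 2: DB = ⌊$154,283 × 125%/5⌋ = $38,570; SL = ⌊$148,083/4⌋ = $37,020 → take DB $38,570. Book value $115,713.
Year 3: DB = ⌊$115,713 × 125%/5⌋ = $28,928; SL = ⌊$109,513/3⌋ = $36,504 → take SL $36,504. Book value $79,209.
Accumulated through year 3 = $205,710 − $79,209 = $126,501.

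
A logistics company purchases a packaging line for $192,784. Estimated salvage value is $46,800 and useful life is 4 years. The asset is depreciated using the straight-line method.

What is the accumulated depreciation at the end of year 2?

Depreciable base = $192,784 − $46,800 = $145,984.
Annual expense = $145,984 / 4 = $36,496.
End of year 1: book value $156,288.
End of year 2: book value $119,792.
Accumulated through year 2 = $192,784 − $119,792 = $72,992.

$72,992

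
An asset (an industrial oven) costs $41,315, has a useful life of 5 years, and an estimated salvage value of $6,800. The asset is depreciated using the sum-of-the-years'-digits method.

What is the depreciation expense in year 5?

Depreciable base = $41,315 − $6,800 = $34,515.
Sum of the years' digits = 5+4+3+2+1 = 15.
Year 1: $34,515 × 5/15 = $11,505. Book value $29,810.
Year 2: $34,515 × 4/15 = $9,204. Book value $20,606.
Year 3: $34,515 × 3/15 = $6,903. Book value $13,703.
Year 4: $34,515 × 2/15 = $4,602. Book value $9,101.
Year 5: $34,515 × 1/15 = $2,301. Book value $6,800.

$2,301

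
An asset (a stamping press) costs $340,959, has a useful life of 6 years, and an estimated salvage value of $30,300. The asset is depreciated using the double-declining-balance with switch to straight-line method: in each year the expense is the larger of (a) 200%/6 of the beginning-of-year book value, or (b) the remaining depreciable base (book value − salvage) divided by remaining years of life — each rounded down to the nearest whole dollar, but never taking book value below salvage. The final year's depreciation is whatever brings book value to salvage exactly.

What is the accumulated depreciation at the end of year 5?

$296,058

Depreciable base = $340,959 − $30,300 = $310,659.
Year 1: DB = ⌊$340,959 × 200%/6⌋ = $113,653; SL = ⌊$310,659/6⌋ = $51,776 → take DB $113,653. Book value $227,306.
Year 2: DB = ⌊$227,306 × 200%/6⌋ = $75,768; SL = ⌊$197,006/5⌋ = $39,401 → take DB $75,768. Book value $151,538.
Year 3: DB = ⌊$151,538 × 200%/6⌋ = $50,512; SL = ⌊$121,238/4⌋ = $30,309 → take DB $50,512. Book value $101,026.
Year 4: DB = ⌊$101,026 × 200%/6⌋ = $33,675; SL = ⌊$70,726/3⌋ = $23,575 → take DB $33,675. Book value $67,351.
Year 5: DB = ⌊$67,351 × 200%/6⌋ = $22,450; SL = ⌊$37,051/2⌋ = $18,525 → take DB $22,450. Book value $44,901.
Accumulated through year 5 = $340,959 − $44,901 = $296,058.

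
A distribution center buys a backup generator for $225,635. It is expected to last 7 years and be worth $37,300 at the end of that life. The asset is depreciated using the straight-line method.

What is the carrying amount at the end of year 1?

$198,730

Depreciable base = $225,635 − $37,300 = $188,335.
Annual expense = $188,335 / 7 = $26,905.
End of year 1: book value $198,730.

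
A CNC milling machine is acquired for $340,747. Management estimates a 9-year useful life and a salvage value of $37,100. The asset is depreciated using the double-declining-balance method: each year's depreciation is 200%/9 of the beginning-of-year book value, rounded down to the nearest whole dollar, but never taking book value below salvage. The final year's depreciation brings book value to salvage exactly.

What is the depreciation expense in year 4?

Depreciable base = $340,747 − $37,100 = $303,647.
Year 1: ⌊$340,747 × 200%/9⌋ = $75,721. Book value $265,026.
Year 2: ⌊$265,026 × 200%/9⌋ = $58,894. Book value $206,132.
Year 3: ⌊$206,132 × 200%/9⌋ = $45,807. Book value $160,325.
Year 4: ⌊$160,325 × 200%/9⌋ = $35,627. Book value $124,698.

$35,627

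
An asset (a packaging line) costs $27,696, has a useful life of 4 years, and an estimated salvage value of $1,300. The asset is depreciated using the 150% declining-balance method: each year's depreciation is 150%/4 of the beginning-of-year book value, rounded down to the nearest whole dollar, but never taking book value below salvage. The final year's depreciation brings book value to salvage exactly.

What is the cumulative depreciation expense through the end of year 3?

Depreciable base = $27,696 − $1,300 = $26,396.
Year 1: ⌊$27,696 × 150%/4⌋ = $10,386. Book value $17,310.
Year 2: ⌊$17,310 × 150%/4⌋ = $6,491. Book value $10,819.
Year 3: ⌊$10,819 × 150%/4⌋ = $4,057. Book value $6,762.
Accumulated through year 3 = $27,696 − $6,762 = $20,934.

$20,934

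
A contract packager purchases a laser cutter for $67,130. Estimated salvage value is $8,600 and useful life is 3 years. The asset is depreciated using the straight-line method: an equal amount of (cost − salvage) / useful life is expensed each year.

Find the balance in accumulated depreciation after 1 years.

$19,510

Depreciable base = $67,130 − $8,600 = $58,530.
Annual expense = $58,530 / 3 = $19,510.
End of year 1: book value $47,620.
Accumulated through year 1 = $67,130 − $47,620 = $19,510.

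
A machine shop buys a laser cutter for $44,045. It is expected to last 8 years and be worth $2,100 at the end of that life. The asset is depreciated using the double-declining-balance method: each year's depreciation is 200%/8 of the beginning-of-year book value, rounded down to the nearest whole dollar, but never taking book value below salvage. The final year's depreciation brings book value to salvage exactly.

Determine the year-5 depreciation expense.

Depreciable base = $44,045 − $2,100 = $41,945.
Year 1: ⌊$44,045 × 200%/8⌋ = $11,011. Book value $33,034.
Year 2: ⌊$33,034 × 200%/8⌋ = $8,258. Book value $24,776.
Year 3: ⌊$24,776 × 200%/8⌋ = $6,194. Book value $18,582.
Year 4: ⌊$18,582 × 200%/8⌋ = $4,645. Book value $13,937.
Year 5: ⌊$13,937 × 200%/8⌋ = $3,484. Book value $10,453.

$3,484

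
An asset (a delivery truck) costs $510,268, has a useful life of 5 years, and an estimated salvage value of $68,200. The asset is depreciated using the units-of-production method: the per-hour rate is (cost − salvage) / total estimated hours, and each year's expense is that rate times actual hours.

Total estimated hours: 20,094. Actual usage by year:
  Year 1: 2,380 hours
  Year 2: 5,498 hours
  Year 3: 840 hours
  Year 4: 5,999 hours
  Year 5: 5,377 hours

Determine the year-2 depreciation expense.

Depreciable base = $510,268 − $68,200 = $442,068.
Rate = $442,068 / 20,094 hours = $22 per hour.
Year 1: 2,380 × $22 = $52,360. Book value $457,908.
Year 2: 5,498 × $22 = $120,956. Book value $336,952.

$120,956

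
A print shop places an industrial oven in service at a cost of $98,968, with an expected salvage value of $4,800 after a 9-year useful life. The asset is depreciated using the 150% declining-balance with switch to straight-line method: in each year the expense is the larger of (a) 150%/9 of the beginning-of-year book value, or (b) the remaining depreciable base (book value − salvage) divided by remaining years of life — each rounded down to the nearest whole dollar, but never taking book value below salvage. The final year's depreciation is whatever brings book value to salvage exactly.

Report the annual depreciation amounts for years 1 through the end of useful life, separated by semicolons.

Depreciable base = $98,968 − $4,800 = $94,168.
Year 1: DB = ⌊$98,968 × 150%/9⌋ = $16,494; SL = ⌊$94,168/9⌋ = $10,463 → take DB $16,494. Book value $82,474.
Year 2: DB = ⌊$82,474 × 150%/9⌋ = $13,745; SL = ⌊$77,674/8⌋ = $9,709 → take DB $13,745. Book value $68,729.
Year 3: DB = ⌊$68,729 × 150%/9⌋ = $11,454; SL = ⌊$63,929/7⌋ = $9,132 → take DB $11,454. Book value $57,275.
Year 4: DB = ⌊$57,275 × 150%/9⌋ = $9,545; SL = ⌊$52,475/6⌋ = $8,745 → take DB $9,545. Book value $47,730.
Year 5: DB = ⌊$47,730 × 150%/9⌋ = $7,955; SL = ⌊$42,930/5⌋ = $8,586 → take SL $8,586. Book value $39,144.
Year 6: DB = ⌊$39,144 × 150%/9⌋ = $6,524; SL = ⌊$34,344/4⌋ = $8,586 → take SL $8,586. Book value $30,558.
Year 7: DB = ⌊$30,558 × 150%/9⌋ = $5,093; SL = ⌊$25,758/3⌋ = $8,586 → take SL $8,586. Book value $21,972.
Year 8: DB = ⌊$21,972 × 150%/9⌋ = $3,662; SL = ⌊$17,172/2⌋ = $8,586 → take SL $8,586. Book value $13,386.
Year 9 (final): $13,386 − $4,800 = $8,586. Book value $4,800.

$16,494; $13,745; $11,454; $9,545; $8,586; $8,586; $8,586; $8,586; $8,586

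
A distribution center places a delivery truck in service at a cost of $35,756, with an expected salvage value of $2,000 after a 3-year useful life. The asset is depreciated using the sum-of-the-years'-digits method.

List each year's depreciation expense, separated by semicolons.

Depreciable base = $35,756 − $2,000 = $33,756.
Sum of the years' digits = 3+2+1 = 6.
Year 1: $33,756 × 3/6 = $16,878. Book value $18,878.
Year 2: $33,756 × 2/6 = $11,252. Book value $7,626.
Year 3: $33,756 × 1/6 = $5,626. Book value $2,000.

$16,878; $11,252; $5,626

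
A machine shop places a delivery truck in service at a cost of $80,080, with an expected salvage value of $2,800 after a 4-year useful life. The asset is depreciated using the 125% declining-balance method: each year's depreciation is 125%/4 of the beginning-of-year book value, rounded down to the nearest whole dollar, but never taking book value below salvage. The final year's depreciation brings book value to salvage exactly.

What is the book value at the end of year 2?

Depreciable base = $80,080 − $2,800 = $77,280.
Year 1: ⌊$80,080 × 125%/4⌋ = $25,025. Book value $55,055.
Year 2: ⌊$55,055 × 125%/4⌋ = $17,204. Book value $37,851.

$37,851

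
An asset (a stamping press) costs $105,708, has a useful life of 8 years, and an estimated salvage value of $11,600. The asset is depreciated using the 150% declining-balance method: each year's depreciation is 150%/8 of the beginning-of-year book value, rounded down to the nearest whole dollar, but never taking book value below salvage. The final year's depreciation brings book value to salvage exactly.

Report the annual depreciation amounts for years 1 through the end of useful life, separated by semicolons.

Depreciable base = $105,708 − $11,600 = $94,108.
Year 1: ⌊$105,708 × 150%/8⌋ = $19,820. Book value $85,888.
Year 2: ⌊$85,888 × 150%/8⌋ = $16,104. Book value $69,784.
Year 3: ⌊$69,784 × 150%/8⌋ = $13,084. Book value $56,700.
Year 4: ⌊$56,700 × 150%/8⌋ = $10,631. Book value $46,069.
Year 5: ⌊$46,069 × 150%/8⌋ = $8,637. Book value $37,432.
Year 6: ⌊$37,432 × 150%/8⌋ = $7,018. Book value $30,414.
Year 7: ⌊$30,414 × 150%/8⌋ = $5,702. Book value $24,712.
Year 8 (final): $24,712 − $11,600 = $13,112. Book value $11,600.

$19,820; $16,104; $13,084; $10,631; $8,637; $7,018; $5,702; $13,112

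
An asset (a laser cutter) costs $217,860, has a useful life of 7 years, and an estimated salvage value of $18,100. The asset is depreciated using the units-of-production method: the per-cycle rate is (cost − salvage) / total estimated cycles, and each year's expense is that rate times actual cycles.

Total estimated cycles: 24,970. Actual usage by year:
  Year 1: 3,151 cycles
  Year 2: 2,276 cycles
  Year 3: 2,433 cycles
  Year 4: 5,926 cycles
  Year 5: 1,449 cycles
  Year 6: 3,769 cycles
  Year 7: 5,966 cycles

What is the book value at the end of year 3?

$154,980

Depreciable base = $217,860 − $18,100 = $199,760.
Rate = $199,760 / 24,970 cycles = $8 per cycle.
Year 1: 3,151 × $8 = $25,208. Book value $192,652.
Year 2: 2,276 × $8 = $18,208. Book value $174,444.
Year 3: 2,433 × $8 = $19,464. Book value $154,980.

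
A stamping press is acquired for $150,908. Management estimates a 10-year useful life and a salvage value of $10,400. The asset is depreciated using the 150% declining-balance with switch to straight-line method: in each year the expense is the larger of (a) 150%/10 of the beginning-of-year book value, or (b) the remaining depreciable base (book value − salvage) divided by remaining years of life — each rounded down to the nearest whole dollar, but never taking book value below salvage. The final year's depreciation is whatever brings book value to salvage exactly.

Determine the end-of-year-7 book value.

Depreciable base = $150,908 − $10,400 = $140,508.
Year 1: DB = ⌊$150,908 × 150%/10⌋ = $22,636; SL = ⌊$140,508/10⌋ = $14,050 → take DB $22,636. Book value $128,272.
Year 2: DB = ⌊$128,272 × 150%/10⌋ = $19,240; SL = ⌊$117,872/9⌋ = $13,096 → take DB $19,240. Book value $109,032.
Year 3: DB = ⌊$109,032 × 150%/10⌋ = $16,354; SL = ⌊$98,632/8⌋ = $12,329 → take DB $16,354. Book value $92,678.
Year 4: DB = ⌊$92,678 × 150%/10⌋ = $13,901; SL = ⌊$82,278/7⌋ = $11,754 → take DB $13,901. Book value $78,777.
Year 5: DB = ⌊$78,777 × 150%/10⌋ = $11,816; SL = ⌊$68,377/6⌋ = $11,396 → take DB $11,816. Book value $66,961.
Year 6: DB = ⌊$66,961 × 150%/10⌋ = $10,044; SL = ⌊$56,561/5⌋ = $11,312 → take SL $11,312. Book value $55,649.
Year 7: DB = ⌊$55,649 × 150%/10⌋ = $8,347; SL = ⌊$45,249/4⌋ = $11,312 → take SL $11,312. Book value $44,337.

$44,337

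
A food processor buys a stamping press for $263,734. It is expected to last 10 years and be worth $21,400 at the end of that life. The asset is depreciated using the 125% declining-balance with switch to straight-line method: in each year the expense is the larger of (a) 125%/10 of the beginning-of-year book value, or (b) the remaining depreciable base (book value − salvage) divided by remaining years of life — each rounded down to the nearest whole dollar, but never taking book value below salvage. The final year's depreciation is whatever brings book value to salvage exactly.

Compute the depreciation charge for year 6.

$22,183

Depreciable base = $263,734 − $21,400 = $242,334.
Year 1: DB = ⌊$263,734 × 125%/10⌋ = $32,966; SL = ⌊$242,334/10⌋ = $24,233 → take DB $32,966. Book value $230,768.
Year 2: DB = ⌊$230,768 × 125%/10⌋ = $28,846; SL = ⌊$209,368/9⌋ = $23,263 → take DB $28,846. Book value $201,922.
Year 3: DB = ⌊$201,922 × 125%/10⌋ = $25,240; SL = ⌊$180,522/8⌋ = $22,565 → take DB $25,240. Book value $176,682.
Year 4: DB = ⌊$176,682 × 125%/10⌋ = $22,085; SL = ⌊$155,282/7⌋ = $22,183 → take SL $22,183. Book value $154,499.
Year 5: DB = ⌊$154,499 × 125%/10⌋ = $19,312; SL = ⌊$133,099/6⌋ = $22,183 → take SL $22,183. Book value $132,316.
Year 6: DB = ⌊$132,316 × 125%/10⌋ = $16,539; SL = ⌊$110,916/5⌋ = $22,183 → take SL $22,183. Book value $110,133.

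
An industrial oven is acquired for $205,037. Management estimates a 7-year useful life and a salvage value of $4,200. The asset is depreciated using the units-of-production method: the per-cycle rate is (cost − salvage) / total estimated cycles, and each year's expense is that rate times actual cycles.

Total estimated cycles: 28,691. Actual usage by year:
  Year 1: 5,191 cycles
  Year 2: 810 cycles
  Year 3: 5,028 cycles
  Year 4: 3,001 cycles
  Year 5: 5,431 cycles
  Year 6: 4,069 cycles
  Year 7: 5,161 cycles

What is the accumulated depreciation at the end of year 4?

Depreciable base = $205,037 − $4,200 = $200,837.
Rate = $200,837 / 28,691 cycles = $7 per cycle.
Year 1: 5,191 × $7 = $36,337. Book value $168,700.
Year 2: 810 × $7 = $5,670. Book value $163,030.
Year 3: 5,028 × $7 = $35,196. Book value $127,834.
Year 4: 3,001 × $7 = $21,007. Book value $106,827.
Accumulated through year 4 = $205,037 − $106,827 = $98,210.

$98,210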